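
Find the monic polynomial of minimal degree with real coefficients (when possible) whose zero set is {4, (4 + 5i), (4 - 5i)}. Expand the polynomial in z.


The polynomial is p(z) = ∏_{α ∈ S} (z − α), where S = {4, (4 + 5i), (4 - 5i)}.
Expanding the product yields: p(z) = z^3 -12·z^2 + 73·z -164.
Note conjugate pairs combine to real quadratics: (z − (4+5i))(z − (4−5i)) = z² − 8z + 41.
The resulting polynomial has degree 3 and real coefficients as required.

p(z) = z^3 -12·z^2 + 73·z -164.


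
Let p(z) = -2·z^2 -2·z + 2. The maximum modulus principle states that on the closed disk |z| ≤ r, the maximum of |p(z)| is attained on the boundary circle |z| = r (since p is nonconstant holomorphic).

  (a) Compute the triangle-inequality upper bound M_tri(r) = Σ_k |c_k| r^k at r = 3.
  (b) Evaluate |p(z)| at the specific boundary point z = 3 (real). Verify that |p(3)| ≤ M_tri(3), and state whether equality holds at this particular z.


Coefficients: c_0 = 2, c_1 = -2, c_2 = -2. Radius r = 3.
Part (a). Triangle bound: M_tri(r) = Σ_k |c_k| r^k
  = |2|·3^0 + |-2|·3^1 + |-2|·3^2
  = 2 + 6 + 18 = 26.
This bounds M(r) := max_{|z|=r} |p(z)| from above; equality holds iff all terms c_k z^k can be made to align in phase at a single z on |z|=r.
Part (b). At z = 3 (real, on the circle |z| = r):
  p(3) = (2)·3^0 + (-2)·3^1 + (-2)·3^2 = -22.
  |p(3)| = 22.
Check: |p(3)| = 22 ≤ 26 = M_tri(3). ✓ Equality does not hold at z = 3 (the coefficients have mixed signs, so the terms do not all align in phase there).

M_tri(3) = 26; |p(3)| = 22; equality at z=3: no.


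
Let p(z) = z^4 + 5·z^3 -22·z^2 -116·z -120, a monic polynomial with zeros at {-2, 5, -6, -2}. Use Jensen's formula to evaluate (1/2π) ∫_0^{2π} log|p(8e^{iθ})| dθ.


Zeros: -6, -2, -2, 5; r = 8.
Inside |z| < r: -6, -2, -2, 5. Outside (|z| ≥ r): ∅.
p(0) = -120, so log|p(0)| = log(120) = 4.7875.
Apply Jensen: I(r) = log|p(0)| + Σ_k log(r/|z_k|), summed over zeros inside |z| < r.
  log(r/|z_k|) for z_k = -2: log(8/2) = 1.3863
  log(r/|z_k|) for z_k = 5: log(8/5) = 0.4700
  log(r/|z_k|) for z_k = -6: log(8/6) = 0.2877
  log(r/|z_k|) for z_k = -2: log(8/2) = 1.3863
Sum over inside zeros: 3.5303.
I(r) = log|p(0)| + (inside sum) = 4.7875 + 3.5303 = 8.3178.
Closed form (all zeros inside, monic): I(r) = n·log(r) = 4·log(8) = 8.3178. ✓

I(r) ≈ 8.3178.


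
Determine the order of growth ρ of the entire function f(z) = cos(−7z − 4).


cos(w) is a linear combination of e^{iw} and e^{−iw} (or e^w, e^{−w} in the hyperbolic case), so |cos(w)| ≤ e^{|w|}. With w = −7z − 4, |w| ≤ 7|z| + 4 = 7r + 4 on |z| = r, giving M(r) ≤ e^{7r + 4}, so ρ ≤ 1. On a suitable ray (z = it for sin/cos; z = t for sinh/cosh, t real → ∞), |cos(−7z − 4)| grows like e^{7|t|}/2, so ρ ≥ 1. Hence ρ = 1.
Therefore ρ = 1.

Order ρ = 1.


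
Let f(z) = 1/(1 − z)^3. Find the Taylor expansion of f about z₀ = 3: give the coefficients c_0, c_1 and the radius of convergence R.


Let w = z − z₀, so z = z₀ + w.
Then 1 − z = 1 − (z₀ + w) = (1 − z₀) − w = -2 − w.
f(z) = 1/(-2 − w)^3 = (1/(-2)^3) · (1 − w/(-2))^{−3}.
By the binomial series (1−u)^{−3} = Σ_{n≥0} C(n+2, 2) u^n for |u|<1, with u = w/(-2):
  c_n = C(n+2, 2) / (-2)^(n+3).
  c_0 = 1/(-2)^3 = -1/8.
  c_1 = 3/(-2)^4 = 3/16.
The series is valid for |w/d| < 1, i.e. |z − z₀| < |d|.
Radius of convergence: R = |1 − z₀| = |-2| = 2 (distance from z₀ to the singularity z = 1).

c_0 = -1/8, c_1 = 3/16; R = 2.


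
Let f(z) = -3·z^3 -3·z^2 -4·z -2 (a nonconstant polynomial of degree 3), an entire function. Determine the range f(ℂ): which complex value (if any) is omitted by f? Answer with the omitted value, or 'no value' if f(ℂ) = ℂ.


Little Picard bounds the complement of f(ℂ) to at most one point.
For every w ∈ ℂ, the equation p(z) − w = 0 is a nonconstant polynomial in z and hence has at least one root by the fundamental theorem of algebra. So p is surjective onto ℂ, omitting no value.

Omitted value: no value.


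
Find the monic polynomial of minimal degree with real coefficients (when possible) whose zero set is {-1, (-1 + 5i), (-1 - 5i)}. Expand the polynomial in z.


The polynomial is p(z) = ∏_{α ∈ S} (z − α), where S = {-1, (-1 + 5i), (-1 - 5i)}.
Expanding the product yields: p(z) = z^3 + 3·z^2 + 28·z + 26.
Note conjugate pairs combine to real quadratics: (z − (-1+5i))(z − (-1−5i)) = z² + 2z + 26.
The resulting polynomial has degree 3 and real coefficients as required.

p(z) = z^3 + 3·z^2 + 28·z + 26.


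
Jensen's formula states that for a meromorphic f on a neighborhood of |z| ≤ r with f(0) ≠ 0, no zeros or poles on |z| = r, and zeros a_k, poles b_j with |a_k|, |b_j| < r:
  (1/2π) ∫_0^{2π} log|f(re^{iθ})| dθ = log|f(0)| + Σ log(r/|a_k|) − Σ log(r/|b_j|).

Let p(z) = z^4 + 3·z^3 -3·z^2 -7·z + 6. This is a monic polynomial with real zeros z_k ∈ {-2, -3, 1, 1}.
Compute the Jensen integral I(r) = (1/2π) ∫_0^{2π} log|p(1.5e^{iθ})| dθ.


Zeros: -3, -2, 1, 1; r = 1.5.
Inside |z| < r: 1, 1. Outside (|z| ≥ r): -3, -2.
p(0) = 6, so log|p(0)| = log(6) = 1.7918.
Apply Jensen: I(r) = log|p(0)| + Σ_k log(r/|z_k|), summed over zeros inside |z| < r.
  log(r/|z_k|) for z_k = 1: log(1.5/1) = 0.4055
  log(r/|z_k|) for z_k = 1: log(1.5/1) = 0.4055
  Outside zeros (-3, -2) contribute nothing to the Jensen sum.
Sum over inside zeros: 0.8109.
I(r) = log|p(0)| + (inside sum) = 1.7918 + 0.8109 = 2.6027.
Note: since some zeros are outside |z| ≤ r, the simplified n·log(r) form does NOT apply — only the inside zeros contribute.

I(r) ≈ 2.6027.


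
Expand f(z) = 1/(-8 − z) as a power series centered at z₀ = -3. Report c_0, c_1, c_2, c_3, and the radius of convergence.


Let w = z − z₀, so z = z₀ + w.
Then -8 − z = -8 − (z₀ + w) = (-8 − z₀) − w = -5 − w.
f(z) = 1/(-5 − w) = (1/(-5)) · 1/(1 − w/(-5)) = Σ_{n≥0} w^n / (-5)^(n+1).
So c_n = 1/(-5)^(n+1):
  c_0 = 1/(-5)^1 = -1/5.
  c_1 = 1/(-5)^2 = 1/25.
  c_2 = 1/(-5)^3 = -1/125.
  c_3 = 1/(-5)^4 = 1/625.
The series is valid for |w/d| < 1, i.e. |z − z₀| < |d|.
Radius of convergence: R = |-8 − z₀| = |-5| = 5 (distance from z₀ to the singularity z = -8).

c_0 = -1/5, c_1 = 1/25, c_2 = -1/125, c_3 = 1/625; R = 5.


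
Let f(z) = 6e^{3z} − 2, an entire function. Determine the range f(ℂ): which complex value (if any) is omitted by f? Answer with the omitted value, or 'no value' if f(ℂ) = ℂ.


Little Picard bounds the complement of f(ℂ) to at most one point.
e^{3z} is never zero on ℂ, so 6·e^{3z} takes every value in ℂ ∖ {0}. Adding -2 shifts the range to ℂ ∖ {-2}. Thus f omits exactly the value -2.

Omitted value: -2.


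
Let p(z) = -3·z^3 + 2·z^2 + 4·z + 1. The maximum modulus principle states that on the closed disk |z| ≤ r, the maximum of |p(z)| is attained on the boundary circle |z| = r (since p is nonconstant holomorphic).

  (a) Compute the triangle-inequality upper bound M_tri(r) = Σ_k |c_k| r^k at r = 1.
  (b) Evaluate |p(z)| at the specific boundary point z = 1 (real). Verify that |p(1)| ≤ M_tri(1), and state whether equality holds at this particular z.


Coefficients: c_0 = 1, c_1 = 4, c_2 = 2, c_3 = -3. Radius r = 1.
Part (a). Triangle bound: M_tri(r) = Σ_k |c_k| r^k
  = |1|·1^0 + |4|·1^1 + |2|·1^2 + |-3|·1^3
  = 1 + 4 + 2 + 3 = 10.
This bounds M(r) := max_{|z|=r} |p(z)| from above; equality holds iff all terms c_k z^k can be made to align in phase at a single z on |z|=r.
Part (b). At z = 1 (real, on the circle |z| = r):
  p(1) = (1)·1^0 + (4)·1^1 + (2)·1^2 + (-3)·1^3 = 4.
  |p(1)| = 4.
Check: |p(1)| = 4 ≤ 10 = M_tri(1). ✓ Equality does not hold at z = 1 (the coefficients have mixed signs, so the terms do not all align in phase there).

M_tri(1) = 10; |p(1)| = 4; equality at z=1: no.


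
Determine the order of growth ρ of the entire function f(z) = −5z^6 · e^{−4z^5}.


M(r) = max_{|z|=r} |-5|·|z|^6·|e^{−4z^5}| = 5·r^6 · e^{4r^5} (the factors attain their maxima compatibly on |z|=r). Then log M(r) = log 5 + 6·log r + 4r^5, dominated by the last term, so log log M(r) ~ 5·log r. The polynomial factor -5z^6 contributes only a log r term and does not affect the order. ρ = 5.
Therefore ρ = 5.

Order ρ = 5.


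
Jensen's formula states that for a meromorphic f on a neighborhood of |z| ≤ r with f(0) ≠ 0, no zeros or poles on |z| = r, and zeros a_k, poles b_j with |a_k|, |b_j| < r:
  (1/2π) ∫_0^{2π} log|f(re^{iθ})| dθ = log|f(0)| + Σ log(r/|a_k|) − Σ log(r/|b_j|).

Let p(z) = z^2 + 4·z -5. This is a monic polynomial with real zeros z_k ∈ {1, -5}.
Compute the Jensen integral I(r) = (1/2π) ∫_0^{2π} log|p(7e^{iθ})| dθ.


Zeros: -5, 1; r = 7.
Inside |z| < r: -5, 1. Outside (|z| ≥ r): ∅.
p(0) = -5, so log|p(0)| = log(5) = 1.6094.
Apply Jensen: I(r) = log|p(0)| + Σ_k log(r/|z_k|), summed over zeros inside |z| < r.
  log(r/|z_k|) for z_k = 1: log(7/1) = 1.9459
  log(r/|z_k|) for z_k = -5: log(7/5) = 0.3365
Sum over inside zeros: 2.2824.
I(r) = log|p(0)| + (inside sum) = 1.6094 + 2.2824 = 3.8918.
Closed form (all zeros inside, monic): I(r) = n·log(r) = 2·log(7) = 3.8918. ✓

I(r) ≈ 3.8918.


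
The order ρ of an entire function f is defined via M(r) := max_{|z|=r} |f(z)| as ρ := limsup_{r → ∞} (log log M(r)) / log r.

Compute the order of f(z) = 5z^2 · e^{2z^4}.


M(r) = max_{|z|=r} |5|·|z|^2·|e^{2z^4}| = 5·r^2 · e^{2r^4} (the factors attain their maxima compatibly on |z|=r). Then log M(r) = log 5 + 2·log r + 2r^4, dominated by the last term, so log log M(r) ~ 4·log r. The polynomial factor 5z^2 contributes only a log r term and does not affect the order. ρ = 4.
Therefore ρ = 4.

Order ρ = 4.


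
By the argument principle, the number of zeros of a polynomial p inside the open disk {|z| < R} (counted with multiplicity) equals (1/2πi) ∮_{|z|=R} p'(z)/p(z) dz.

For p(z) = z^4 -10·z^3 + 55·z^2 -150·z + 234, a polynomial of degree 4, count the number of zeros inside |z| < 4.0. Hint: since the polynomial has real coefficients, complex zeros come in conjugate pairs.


The zeros of p are: (2 + 3i), (2 - 3i), (3 + 3i), (3 - 3i).
Their magnitudes are: 3.606, 3.606, 4.243, 4.243.
Zeros with |z| < R = 4.0: (2 + 3i), (2 - 3i).
Count = 2.
By the argument principle, (1/2πi) ∮_{|z|=R} p'(z)/p(z) dz equals exactly this count.

Number of zeros inside |z| < 4.0: 2.


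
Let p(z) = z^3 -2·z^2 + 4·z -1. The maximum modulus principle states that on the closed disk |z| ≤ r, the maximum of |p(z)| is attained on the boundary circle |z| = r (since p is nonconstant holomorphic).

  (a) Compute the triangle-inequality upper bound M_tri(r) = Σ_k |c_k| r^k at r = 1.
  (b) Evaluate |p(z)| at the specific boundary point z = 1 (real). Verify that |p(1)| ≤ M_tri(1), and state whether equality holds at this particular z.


Coefficients: c_0 = -1, c_1 = 4, c_2 = -2, c_3 = 1. Radius r = 1.
Part (a). Triangle bound: M_tri(r) = Σ_k |c_k| r^k
  = |-1|·1^0 + |4|·1^1 + |-2|·1^2 + |1|·1^3
  = 1 + 4 + 2 + 1 = 8.
This bounds M(r) := max_{|z|=r} |p(z)| from above; equality holds iff all terms c_k z^k can be made to align in phase at a single z on |z|=r.
Part (b). At z = 1 (real, on the circle |z| = r):
  p(1) = (-1)·1^0 + (4)·1^1 + (-2)·1^2 + (1)·1^3 = 2.
  |p(1)| = 2.
Check: |p(1)| = 2 ≤ 8 = M_tri(1). ✓ Equality does not hold at z = 1 (the coefficients have mixed signs, so the terms do not all align in phase there).

M_tri(1) = 8; |p(1)| = 2; equality at z=1: no.


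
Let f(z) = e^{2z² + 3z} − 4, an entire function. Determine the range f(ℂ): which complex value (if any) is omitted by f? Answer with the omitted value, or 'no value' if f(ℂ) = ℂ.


Little Picard bounds the complement of f(ℂ) to at most one point.
The exponent g(z) = 2z² + 3z is a nonconstant polynomial, hence surjective onto ℂ. So e^{g(z)} takes every value in {e^w : w ∈ ℂ} = ℂ ∖ {0}. Adding -4 shifts the range to ℂ ∖ {-4}. f omits exactly -4.

Omitted value: -4.


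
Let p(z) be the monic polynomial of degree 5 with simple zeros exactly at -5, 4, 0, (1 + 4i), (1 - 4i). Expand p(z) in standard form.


The polynomial is p(z) = ∏_{α ∈ S} (z − α), where S = {-5, 4, 0, (1 + 4i), (1 - 4i)}.
Expanding the product yields: p(z) = z^5 -z^4 -5·z^3 + 57·z^2 -340·z.
Note conjugate pairs combine to real quadratics: (z − (1+4i))(z − (1−4i)) = z² − 2z + 17.
The resulting polynomial has degree 5 and real coefficients as required.

p(z) = z^5 -z^4 -5·z^3 + 57·z^2 -340·z.


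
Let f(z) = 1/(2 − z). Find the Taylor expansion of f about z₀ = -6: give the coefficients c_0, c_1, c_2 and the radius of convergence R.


Let w = z − z₀, so z = z₀ + w.
Then 2 − z = 2 − (z₀ + w) = (2 − z₀) − w = 8 − w.
f(z) = 1/(8 − w) = (1/(8)) · 1/(1 − w/(8)) = Σ_{n≥0} w^n / (8)^(n+1).
So c_n = 1/(8)^(n+1):
  c_0 = 1/(8)^1 = 1/8.
  c_1 = 1/(8)^2 = 1/64.
  c_2 = 1/(8)^3 = 1/512.
The series is valid for |w/d| < 1, i.e. |z − z₀| < |d|.
Radius of convergence: R = |2 − z₀| = |8| = 8 (distance from z₀ to the singularity z = 2).

c_0 = 1/8, c_1 = 1/64, c_2 = 1/512; R = 8.


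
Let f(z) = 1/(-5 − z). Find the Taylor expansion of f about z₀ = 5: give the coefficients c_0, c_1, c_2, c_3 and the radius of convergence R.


Let w = z − z₀, so z = z₀ + w.
Then -5 − z = -5 − (z₀ + w) = (-5 − z₀) − w = -10 − w.
f(z) = 1/(-10 − w) = (1/(-10)) · 1/(1 − w/(-10)) = Σ_{n≥0} w^n / (-10)^(n+1).
So c_n = 1/(-10)^(n+1):
  c_0 = 1/(-10)^1 = -1/10.
  c_1 = 1/(-10)^2 = 1/100.
  c_2 = 1/(-10)^3 = -1/1000.
  c_3 = 1/(-10)^4 = 1/10000.
The series is valid for |w/d| < 1, i.e. |z − z₀| < |d|.
Radius of convergence: R = |-5 − z₀| = |-10| = 10 (distance from z₀ to the singularity z = -5).

c_0 = -1/10, c_1 = 1/100, c_2 = -1/1000, c_3 = 1/10000; R = 10.


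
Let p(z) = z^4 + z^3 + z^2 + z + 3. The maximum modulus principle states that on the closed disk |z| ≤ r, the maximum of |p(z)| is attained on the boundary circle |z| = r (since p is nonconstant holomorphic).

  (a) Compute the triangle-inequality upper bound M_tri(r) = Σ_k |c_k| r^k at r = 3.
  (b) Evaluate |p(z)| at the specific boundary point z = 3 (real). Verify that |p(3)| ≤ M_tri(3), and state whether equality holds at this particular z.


Coefficients: c_0 = 3, c_1 = 1, c_2 = 1, c_3 = 1, c_4 = 1. Radius r = 3.
Part (a). Triangle bound: M_tri(r) = Σ_k |c_k| r^k
  = |3|·3^0 + |1|·3^1 + |1|·3^2 + |1|·3^3 + |1|·3^4
  = 3 + 3 + 9 + 27 + 81 = 123.
This bounds M(r) := max_{|z|=r} |p(z)| from above; equality holds iff all terms c_k z^k can be made to align in phase at a single z on |z|=r.
Part (b). At z = 3 (real, on the circle |z| = r):
  p(3) = (3)·3^0 + (1)·3^1 + (1)·3^2 + (1)·3^3 + (1)·3^4 = 123.
  |p(3)| = 123.
Since all nonzero coefficients share the same sign, |p(3)| = 123 = M_tri(3); the triangle bound is attained at z = 3, so in fact M(r) = 123.

M_tri(3) = 123; |p(3)| = 123; equality at z=3: yes.


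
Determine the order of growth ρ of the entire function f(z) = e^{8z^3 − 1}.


|e^{8z^3 − 1}| = e^{Re(8·z^3) + -1} ≤ e^{8|z|^3 + -1} = e^{8r^3 + -1} on |z| = r, so ρ ≤ 3. Choosing z on |z|=r so that 8·z^3 is real positive (always possible by picking arg z appropriately) gives |f(z)| = e^{8r^3 + -1}, matching the bound. The additive constant -1 does not affect log log M(r) ~ 3·log r. Hence ρ = 3.
Therefore ρ = 3.

Order ρ = 3.


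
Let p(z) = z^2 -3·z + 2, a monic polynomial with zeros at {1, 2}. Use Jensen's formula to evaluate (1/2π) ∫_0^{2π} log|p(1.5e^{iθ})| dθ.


Zeros: 1, 2; r = 1.5.
Inside |z| < r: 1. Outside (|z| ≥ r): 2.
p(0) = 2, so log|p(0)| = log(2) = 0.6931.
Apply Jensen: I(r) = log|p(0)| + Σ_k log(r/|z_k|), summed over zeros inside |z| < r.
  log(r/|z_k|) for z_k = 1: log(1.5/1) = 0.4055
  Outside zeros (2) contribute nothing to the Jensen sum.
Sum over inside zeros: 0.4055.
I(r) = log|p(0)| + (inside sum) = 0.6931 + 0.4055 = 1.0986.
Note: since some zeros are outside |z| ≤ r, the simplified n·log(r) form does NOT apply — only the inside zeros contribute.

I(r) ≈ 1.0986.


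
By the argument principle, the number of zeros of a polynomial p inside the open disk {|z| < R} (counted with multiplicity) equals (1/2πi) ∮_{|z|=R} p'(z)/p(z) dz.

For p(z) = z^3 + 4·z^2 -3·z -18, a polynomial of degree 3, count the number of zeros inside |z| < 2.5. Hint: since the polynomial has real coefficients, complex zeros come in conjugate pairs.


The zeros of p are: 2, -3, -3.
Their magnitudes are: 2, 3, 3.
Zeros with |z| < R = 2.5: 2.
Count = 1.
By the argument principle, (1/2πi) ∮_{|z|=R} p'(z)/p(z) dz equals exactly this count.

Number of zeros inside |z| < 2.5: 1.


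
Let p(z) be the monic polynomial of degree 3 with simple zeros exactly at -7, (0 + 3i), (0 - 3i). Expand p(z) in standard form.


The polynomial is p(z) = ∏_{α ∈ S} (z − α), where S = {-7, (0 + 3i), (0 - 3i)}.
Expanding the product yields: p(z) = z^3 + 7·z^2 + 9·z + 63.
Note conjugate pairs combine to real quadratics: (z − (0+3i))(z − (0−3i)) = z² + 9.
The resulting polynomial has degree 3 and real coefficients as required.

p(z) = z^3 + 7·z^2 + 9·z + 63.


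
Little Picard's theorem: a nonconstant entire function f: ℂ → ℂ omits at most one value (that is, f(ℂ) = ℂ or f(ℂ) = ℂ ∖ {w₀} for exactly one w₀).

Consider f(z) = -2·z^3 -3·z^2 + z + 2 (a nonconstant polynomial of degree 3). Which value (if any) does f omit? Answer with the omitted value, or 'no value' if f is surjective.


Little Picard bounds the complement of f(ℂ) to at most one point.
For every w ∈ ℂ, the equation p(z) − w = 0 is a nonconstant polynomial in z and hence has at least one root by the fundamental theorem of algebra. So p is surjective onto ℂ, omitting no value.

Omitted value: no value.


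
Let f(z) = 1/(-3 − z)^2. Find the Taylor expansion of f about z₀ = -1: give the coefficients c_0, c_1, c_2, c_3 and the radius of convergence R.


Let w = z − z₀, so z = z₀ + w.
Then -3 − z = -3 − (z₀ + w) = (-3 − z₀) − w = -2 − w.
f(z) = 1/(-2 − w)^2 = (1/(-2)^2) · (1 − w/(-2))^{−2}.
By the binomial series (1−u)^{−2} = Σ_{n≥0} C(n+1, 1) u^n for |u|<1, with u = w/(-2):
  c_n = C(n+1, 1) / (-2)^(n+2).
  c_0 = 1/(-2)^2 = 1/4.
  c_1 = 2/(-2)^3 = -1/4.
  c_2 = 3/(-2)^4 = 3/16.
  c_3 = 4/(-2)^5 = -1/8.
The series is valid for |w/d| < 1, i.e. |z − z₀| < |d|.
Radius of convergence: R = |-3 − z₀| = |-2| = 2 (distance from z₀ to the singularity z = -3).

c_0 = 1/4, c_1 = -1/4, c_2 = 3/16, c_3 = -1/8; R = 2.


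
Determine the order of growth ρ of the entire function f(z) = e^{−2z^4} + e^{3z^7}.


Each summand is entire of order 4 and 7 respectively (as in the single-exponential case). The order of a sum is at most the max of the orders, so ρ ≤ 7. For the lower bound: on |z|=r choose arg z so that 3z^7 is real positive; then |e^{3z^7}| = e^{3r^7} while |e^{-2z^4}| ≤ e^{2r^4} = o(e^{3r^7}). So |f| ≥ e^{3r^7}(1 − o(1)) and ρ ≥ 7. Hence ρ = max(4, 7) = 7.
Therefore ρ = 7.

Order ρ = 7.


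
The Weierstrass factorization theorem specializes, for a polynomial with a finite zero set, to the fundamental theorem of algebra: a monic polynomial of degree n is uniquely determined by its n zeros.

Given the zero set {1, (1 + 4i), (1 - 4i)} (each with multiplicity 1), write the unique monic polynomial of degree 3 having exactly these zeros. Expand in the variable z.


The polynomial is p(z) = ∏_{α ∈ S} (z − α), where S = {1, (1 + 4i), (1 - 4i)}.
Expanding the product yields: p(z) = z^3 -3·z^2 + 19·z -17.
Note conjugate pairs combine to real quadratics: (z − (1+4i))(z − (1−4i)) = z² − 2z + 17.
The resulting polynomial has degree 3 and real coefficients as required.

p(z) = z^3 -3·z^2 + 19·z -17.


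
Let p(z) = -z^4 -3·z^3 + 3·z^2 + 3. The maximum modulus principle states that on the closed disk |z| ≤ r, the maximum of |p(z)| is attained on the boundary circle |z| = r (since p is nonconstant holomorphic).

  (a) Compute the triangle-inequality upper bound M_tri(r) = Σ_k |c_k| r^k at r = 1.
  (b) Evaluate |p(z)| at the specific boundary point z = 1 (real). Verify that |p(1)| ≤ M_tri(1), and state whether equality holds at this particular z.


Coefficients: c_0 = 3, c_1 = 0, c_2 = 3, c_3 = -3, c_4 = -1. Radius r = 1.
Part (a). Triangle bound: M_tri(r) = Σ_k |c_k| r^k
  = |3|·1^0 + |0|·1^1 + |3|·1^2 + |-3|·1^3 + |-1|·1^4
  = 3 + 0 + 3 + 3 + 1 = 10.
This bounds M(r) := max_{|z|=r} |p(z)| from above; equality holds iff all terms c_k z^k can be made to align in phase at a single z on |z|=r.
Part (b). At z = 1 (real, on the circle |z| = r):
  p(1) = (3)·1^0 + (0)·1^1 + (3)·1^2 + (-3)·1^3 + (-1)·1^4 = 2.
  |p(1)| = 2.
Check: |p(1)| = 2 ≤ 10 = M_tri(1). ✓ Equality does not hold at z = 1 (the coefficients have mixed signs, so the terms do not all align in phase there).

M_tri(1) = 10; |p(1)| = 2; equality at z=1: no.


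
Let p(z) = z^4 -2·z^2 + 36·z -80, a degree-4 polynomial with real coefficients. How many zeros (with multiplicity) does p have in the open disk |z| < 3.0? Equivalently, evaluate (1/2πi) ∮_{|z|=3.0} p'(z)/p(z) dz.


The zeros of p are: 2, -4, (1 + 3i), (1 - 3i).
Their magnitudes are: 2, 4, 3.162, 3.162.
Zeros with |z| < R = 3.0: 2.
Count = 1.
By the argument principle, (1/2πi) ∮_{|z|=R} p'(z)/p(z) dz equals exactly this count.

Number of zeros inside |z| < 3.0: 1.


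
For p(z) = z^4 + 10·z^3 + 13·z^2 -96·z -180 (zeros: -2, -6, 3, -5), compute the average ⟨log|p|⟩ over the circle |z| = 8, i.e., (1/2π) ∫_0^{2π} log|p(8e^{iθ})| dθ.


Zeros: -6, -5, -2, 3; r = 8.
Inside |z| < r: -6, -5, -2, 3. Outside (|z| ≥ r): ∅.
p(0) = -180, so log|p(0)| = log(180) = 5.1930.
Apply Jensen: I(r) = log|p(0)| + Σ_k log(r/|z_k|), summed over zeros inside |z| < r.
  log(r/|z_k|) for z_k = -2: log(8/2) = 1.3863
  log(r/|z_k|) for z_k = -6: log(8/6) = 0.2877
  log(r/|z_k|) for z_k = 3: log(8/3) = 0.9808
  log(r/|z_k|) for z_k = -5: log(8/5) = 0.4700
Sum over inside zeros: 3.1248.
I(r) = log|p(0)| + (inside sum) = 5.1930 + 3.1248 = 8.3178.
Closed form (all zeros inside, monic): I(r) = n·log(r) = 4·log(8) = 8.3178. ✓

I(r) ≈ 8.3178.


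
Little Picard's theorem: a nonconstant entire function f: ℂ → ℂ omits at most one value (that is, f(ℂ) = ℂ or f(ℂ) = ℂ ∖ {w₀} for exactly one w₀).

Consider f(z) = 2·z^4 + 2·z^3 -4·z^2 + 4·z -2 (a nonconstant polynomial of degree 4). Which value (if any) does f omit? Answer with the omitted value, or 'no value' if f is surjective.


Little Picard bounds the complement of f(ℂ) to at most one point.
For every w ∈ ℂ, the equation p(z) − w = 0 is a nonconstant polynomial in z and hence has at least one root by the fundamental theorem of algebra. So p is surjective onto ℂ, omitting no value.

Omitted value: no value.


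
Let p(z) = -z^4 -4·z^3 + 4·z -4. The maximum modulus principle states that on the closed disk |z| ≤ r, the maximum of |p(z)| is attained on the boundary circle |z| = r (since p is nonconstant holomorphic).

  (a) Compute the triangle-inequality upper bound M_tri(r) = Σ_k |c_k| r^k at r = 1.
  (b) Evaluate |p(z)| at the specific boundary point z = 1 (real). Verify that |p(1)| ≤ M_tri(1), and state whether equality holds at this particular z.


Coefficients: c_0 = -4, c_1 = 4, c_2 = 0, c_3 = -4, c_4 = -1. Radius r = 1.
Part (a). Triangle bound: M_tri(r) = Σ_k |c_k| r^k
  = |-4|·1^0 + |4|·1^1 + |0|·1^2 + |-4|·1^3 + |-1|·1^4
  = 4 + 4 + 0 + 4 + 1 = 13.
This bounds M(r) := max_{|z|=r} |p(z)| from above; equality holds iff all terms c_k z^k can be made to align in phase at a single z on |z|=r.
Part (b). At z = 1 (real, on the circle |z| = r):
  p(1) = (-4)·1^0 + (4)·1^1 + (0)·1^2 + (-4)·1^3 + (-1)·1^4 = -5.
  |p(1)| = 5.
Check: |p(1)| = 5 ≤ 13 = M_tri(1). ✓ Equality does not hold at z = 1 (the coefficients have mixed signs, so the terms do not all align in phase there).

M_tri(1) = 13; |p(1)| = 5; equality at z=1: no.


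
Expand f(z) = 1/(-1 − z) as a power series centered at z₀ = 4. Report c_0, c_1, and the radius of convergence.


Let w = z − z₀, so z = z₀ + w.
Then -1 − z = -1 − (z₀ + w) = (-1 − z₀) − w = -5 − w.
f(z) = 1/(-5 − w) = (1/(-5)) · 1/(1 − w/(-5)) = Σ_{n≥0} w^n / (-5)^(n+1).
So c_n = 1/(-5)^(n+1):
  c_0 = 1/(-5)^1 = -1/5.
  c_1 = 1/(-5)^2 = 1/25.
The series is valid for |w/d| < 1, i.e. |z − z₀| < |d|.
Radius of convergence: R = |-1 − z₀| = |-5| = 5 (distance from z₀ to the singularity z = -1).

c_0 = -1/5, c_1 = 1/25; R = 5.


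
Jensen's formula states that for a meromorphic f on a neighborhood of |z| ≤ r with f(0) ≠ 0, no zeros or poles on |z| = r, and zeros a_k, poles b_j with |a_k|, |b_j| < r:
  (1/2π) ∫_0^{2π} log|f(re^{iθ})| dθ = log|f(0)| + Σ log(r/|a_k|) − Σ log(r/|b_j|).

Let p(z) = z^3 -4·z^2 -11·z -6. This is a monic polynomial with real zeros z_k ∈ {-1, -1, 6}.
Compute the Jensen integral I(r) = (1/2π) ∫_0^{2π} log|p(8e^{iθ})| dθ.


Zeros: -1, -1, 6; r = 8.
Inside |z| < r: -1, -1, 6. Outside (|z| ≥ r): ∅.
p(0) = -6, so log|p(0)| = log(6) = 1.7918.
Apply Jensen: I(r) = log|p(0)| + Σ_k log(r/|z_k|), summed over zeros inside |z| < r.
  log(r/|z_k|) for z_k = -1: log(8/1) = 2.0794
  log(r/|z_k|) for z_k = -1: log(8/1) = 2.0794
  log(r/|z_k|) for z_k = 6: log(8/6) = 0.2877
Sum over inside zeros: 4.4466.
I(r) = log|p(0)| + (inside sum) = 1.7918 + 4.4466 = 6.2383.
Closed form (all zeros inside, monic): I(r) = n·log(r) = 3·log(8) = 6.2383. ✓

I(r) ≈ 6.2383.


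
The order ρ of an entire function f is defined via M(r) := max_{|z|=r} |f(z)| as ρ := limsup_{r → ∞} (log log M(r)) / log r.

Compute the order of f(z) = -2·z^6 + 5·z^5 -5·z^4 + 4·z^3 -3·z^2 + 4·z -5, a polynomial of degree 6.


|f(z)| ≤ Σ|c_k|·r^k = O(r^6) as r → ∞. Polynomial growth is O(e^{r^ε}) for every ε > 0 (since r^6/e^{r^ε} → 0), so ρ ≤ ε for all ε > 0, i.e. ρ = 0. Every nonconstant polynomial has order 0.
Therefore ρ = 0.

Order ρ = 0.


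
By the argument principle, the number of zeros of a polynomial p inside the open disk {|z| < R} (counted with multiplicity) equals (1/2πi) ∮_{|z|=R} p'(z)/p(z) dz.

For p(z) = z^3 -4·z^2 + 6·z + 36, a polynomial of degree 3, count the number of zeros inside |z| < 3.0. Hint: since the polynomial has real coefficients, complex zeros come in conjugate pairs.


The zeros of p are: (3 + 3i), (3 - 3i), -2.
Their magnitudes are: 4.243, 4.243, 2.
Zeros with |z| < R = 3.0: -2.
Count = 1.
By the argument principle, (1/2πi) ∮_{|z|=R} p'(z)/p(z) dz equals exactly this count.

Number of zeros inside |z| < 3.0: 1.


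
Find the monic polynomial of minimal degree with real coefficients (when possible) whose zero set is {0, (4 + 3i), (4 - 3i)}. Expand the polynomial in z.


The polynomial is p(z) = ∏_{α ∈ S} (z − α), where S = {0, (4 + 3i), (4 - 3i)}.
Expanding the product yields: p(z) = z^3 -8·z^2 + 25·z.
Note conjugate pairs combine to real quadratics: (z − (4+3i))(z − (4−3i)) = z² − 8z + 25.
The resulting polynomial has degree 3 and real coefficients as required.

p(z) = z^3 -8·z^2 + 25·z.


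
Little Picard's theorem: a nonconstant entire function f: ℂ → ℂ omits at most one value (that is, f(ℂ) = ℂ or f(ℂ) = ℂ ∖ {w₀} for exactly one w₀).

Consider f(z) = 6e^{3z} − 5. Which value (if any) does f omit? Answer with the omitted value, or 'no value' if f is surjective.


Little Picard bounds the complement of f(ℂ) to at most one point.
e^{3z} is never zero on ℂ, so 6·e^{3z} takes every value in ℂ ∖ {0}. Adding -5 shifts the range to ℂ ∖ {-5}. Thus f omits exactly the value -5.

Omitted value: -5.


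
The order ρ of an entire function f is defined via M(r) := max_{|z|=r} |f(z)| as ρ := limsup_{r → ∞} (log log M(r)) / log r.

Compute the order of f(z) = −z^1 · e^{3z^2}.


M(r) = max_{|z|=r} |-1|·|z|^1·|e^{3z^2}| = 1·r^1 · e^{3r^2} (the factors attain their maxima compatibly on |z|=r). Then log M(r) = log 1 + 1·log r + 3r^2, dominated by the last term, so log log M(r) ~ 2·log r. The polynomial factor -1z^1 contributes only a log r term and does not affect the order. ρ = 2.
Therefore ρ = 2.

Order ρ = 2.


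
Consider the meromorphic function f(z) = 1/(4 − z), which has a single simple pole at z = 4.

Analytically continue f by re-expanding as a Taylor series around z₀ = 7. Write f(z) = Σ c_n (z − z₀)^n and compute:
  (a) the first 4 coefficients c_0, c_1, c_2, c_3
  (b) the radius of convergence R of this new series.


Let w = z − z₀, so z = z₀ + w.
Then 4 − z = 4 − (z₀ + w) = (4 − z₀) − w = -3 − w.
f(z) = 1/(-3 − w) = (1/(-3)) · 1/(1 − w/(-3)) = Σ_{n≥0} w^n / (-3)^(n+1).
So c_n = 1/(-3)^(n+1):
  c_0 = 1/(-3)^1 = -1/3.
  c_1 = 1/(-3)^2 = 1/9.
  c_2 = 1/(-3)^3 = -1/27.
  c_3 = 1/(-3)^4 = 1/81.
The series is valid for |w/d| < 1, i.e. |z − z₀| < |d|.
Radius of convergence: R = |4 − z₀| = |-3| = 3 (distance from z₀ to the singularity z = 4).

c_0 = -1/3, c_1 = 1/9, c_2 = -1/27, c_3 = 1/81; R = 3.


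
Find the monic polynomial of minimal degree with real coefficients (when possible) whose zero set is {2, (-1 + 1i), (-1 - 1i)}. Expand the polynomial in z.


The polynomial is p(z) = ∏_{α ∈ S} (z − α), where S = {2, (-1 + 1i), (-1 - 1i)}.
Expanding the product yields: p(z) = z^3 -2·z -4.
Note conjugate pairs combine to real quadratics: (z − (-1+1i))(z − (-1−1i)) = z² + 2z + 2.
The resulting polynomial has degree 3 and real coefficients as required.

p(z) = z^3 -2·z -4.


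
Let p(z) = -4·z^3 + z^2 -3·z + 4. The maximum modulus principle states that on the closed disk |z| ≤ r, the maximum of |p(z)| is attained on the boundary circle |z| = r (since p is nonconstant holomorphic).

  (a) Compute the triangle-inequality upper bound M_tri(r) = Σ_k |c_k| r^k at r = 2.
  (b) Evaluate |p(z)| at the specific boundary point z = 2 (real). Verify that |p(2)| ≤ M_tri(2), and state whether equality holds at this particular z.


Coefficients: c_0 = 4, c_1 = -3, c_2 = 1, c_3 = -4. Radius r = 2.
Part (a). Triangle bound: M_tri(r) = Σ_k |c_k| r^k
  = |4|·2^0 + |-3|·2^1 + |1|·2^2 + |-4|·2^3
  = 4 + 6 + 4 + 32 = 46.
This bounds M(r) := max_{|z|=r} |p(z)| from above; equality holds iff all terms c_k z^k can be made to align in phase at a single z on |z|=r.
Part (b). At z = 2 (real, on the circle |z| = r):
  p(2) = (4)·2^0 + (-3)·2^1 + (1)·2^2 + (-4)·2^3 = -30.
  |p(2)| = 30.
Check: |p(2)| = 30 ≤ 46 = M_tri(2). ✓ Equality does not hold at z = 2 (the coefficients have mixed signs, so the terms do not all align in phase there).

M_tri(2) = 46; |p(2)| = 30; equality at z=2: no.


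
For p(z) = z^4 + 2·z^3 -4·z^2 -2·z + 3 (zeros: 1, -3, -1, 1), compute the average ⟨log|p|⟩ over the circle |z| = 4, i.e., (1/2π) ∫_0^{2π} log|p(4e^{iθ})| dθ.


Zeros: -3, -1, 1, 1; r = 4.
Inside |z| < r: -3, -1, 1, 1. Outside (|z| ≥ r): ∅.
p(0) = 3, so log|p(0)| = log(3) = 1.0986.
Apply Jensen: I(r) = log|p(0)| + Σ_k log(r/|z_k|), summed over zeros inside |z| < r.
  log(r/|z_k|) for z_k = 1: log(4/1) = 1.3863
  log(r/|z_k|) for z_k = -3: log(4/3) = 0.2877
  log(r/|z_k|) for z_k = -1: log(4/1) = 1.3863
  log(r/|z_k|) for z_k = 1: log(4/1) = 1.3863
Sum over inside zeros: 4.4466.
I(r) = log|p(0)| + (inside sum) = 1.0986 + 4.4466 = 5.5452.
Closed form (all zeros inside, monic): I(r) = n·log(r) = 4·log(4) = 5.5452. ✓

I(r) ≈ 5.5452.


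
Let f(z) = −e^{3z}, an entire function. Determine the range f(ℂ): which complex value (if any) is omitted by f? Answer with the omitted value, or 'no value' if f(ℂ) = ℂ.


Little Picard bounds the complement of f(ℂ) to at most one point.
e^{3z} is never zero on ℂ, so -1·e^{3z} takes every value in ℂ ∖ {0}. Adding 0 shifts the range to ℂ ∖ {0}. Thus f omits exactly the value 0.

Omitted value: 0.


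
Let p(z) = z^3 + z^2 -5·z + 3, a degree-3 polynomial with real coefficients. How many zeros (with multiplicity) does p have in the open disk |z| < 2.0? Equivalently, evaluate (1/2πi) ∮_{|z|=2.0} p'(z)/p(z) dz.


The zeros of p are: 1, 1, -3.
Their magnitudes are: 1, 1, 3.
Zeros with |z| < R = 2.0: 1, 1.
Count = 2.
By the argument principle, (1/2πi) ∮_{|z|=R} p'(z)/p(z) dz equals exactly this count.

Number of zeros inside |z| < 2.0: 2.


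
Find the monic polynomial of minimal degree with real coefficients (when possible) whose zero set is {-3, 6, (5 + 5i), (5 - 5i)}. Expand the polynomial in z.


The polynomial is p(z) = ∏_{α ∈ S} (z − α), where S = {-3, 6, (5 + 5i), (5 - 5i)}.
Expanding the product yields: p(z) = z^4 -13·z^3 + 62·z^2 + 30·z -900.
Note conjugate pairs combine to real quadratics: (z − (5+5i))(z − (5−5i)) = z² − 10z + 50.
The resulting polynomial has degree 4 and real coefficients as required.

p(z) = z^4 -13·z^3 + 62·z^2 + 30·z -900.


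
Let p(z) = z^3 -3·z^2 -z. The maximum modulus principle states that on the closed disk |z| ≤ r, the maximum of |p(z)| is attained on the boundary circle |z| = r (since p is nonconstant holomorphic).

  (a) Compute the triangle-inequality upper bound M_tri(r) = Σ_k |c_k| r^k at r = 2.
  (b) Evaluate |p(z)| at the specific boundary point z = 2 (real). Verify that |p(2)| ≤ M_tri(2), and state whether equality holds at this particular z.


Coefficients: c_0 = 0, c_1 = -1, c_2 = -3, c_3 = 1. Radius r = 2.
Part (a). Triangle bound: M_tri(r) = Σ_k |c_k| r^k
  = |0|·2^0 + |-1|·2^1 + |-3|·2^2 + |1|·2^3
  = 0 + 2 + 12 + 8 = 22.
This bounds M(r) := max_{|z|=r} |p(z)| from above; equality holds iff all terms c_k z^k can be made to align in phase at a single z on |z|=r.
Part (b). At z = 2 (real, on the circle |z| = r):
  p(2) = (0)·2^0 + (-1)·2^1 + (-3)·2^2 + (1)·2^3 = -6.
  |p(2)| = 6.
Check: |p(2)| = 6 ≤ 22 = M_tri(2). ✓ Equality does not hold at z = 2 (the coefficients have mixed signs, so the terms do not all align in phase there).

M_tri(2) = 22; |p(2)| = 6; equality at z=2: no.


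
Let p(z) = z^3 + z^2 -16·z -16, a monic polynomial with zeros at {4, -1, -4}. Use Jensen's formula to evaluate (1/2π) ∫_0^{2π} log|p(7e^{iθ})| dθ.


Zeros: -4, -1, 4; r = 7.
Inside |z| < r: -4, -1, 4. Outside (|z| ≥ r): ∅.
p(0) = -16, so log|p(0)| = log(16) = 2.7726.
Apply Jensen: I(r) = log|p(0)| + Σ_k log(r/|z_k|), summed over zeros inside |z| < r.
  log(r/|z_k|) for z_k = 4: log(7/4) = 0.5596
  log(r/|z_k|) for z_k = -1: log(7/1) = 1.9459
  log(r/|z_k|) for z_k = -4: log(7/4) = 0.5596
Sum over inside zeros: 3.0651.
I(r) = log|p(0)| + (inside sum) = 2.7726 + 3.0651 = 5.8377.
Closed form (all zeros inside, monic): I(r) = n·log(r) = 3·log(7) = 5.8377. ✓

I(r) ≈ 5.8377.


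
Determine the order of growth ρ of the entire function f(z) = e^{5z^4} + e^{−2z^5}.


Each summand is entire of order 4 and 5 respectively (as in the single-exponential case). The order of a sum is at most the max of the orders, so ρ ≤ 5. For the lower bound: on |z|=r choose arg z so that -2z^5 is real positive; then |e^{-2z^5}| = e^{2r^5} while |e^{5z^4}| ≤ e^{5r^4} = o(e^{2r^5}). So |f| ≥ e^{2r^5}(1 − o(1)) and ρ ≥ 5. Hence ρ = max(4, 5) = 5.
Therefore ρ = 5.

Order ρ = 5.


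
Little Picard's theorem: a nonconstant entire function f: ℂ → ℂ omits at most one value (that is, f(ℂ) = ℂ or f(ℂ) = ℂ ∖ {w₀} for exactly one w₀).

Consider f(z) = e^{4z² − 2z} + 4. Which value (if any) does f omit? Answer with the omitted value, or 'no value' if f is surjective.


Little Picard bounds the complement of f(ℂ) to at most one point.
The exponent g(z) = 4z² − 2z is a nonconstant polynomial, hence surjective onto ℂ. So e^{g(z)} takes every value in {e^w : w ∈ ℂ} = ℂ ∖ {0}. Adding 4 shifts the range to ℂ ∖ {4}. f omits exactly 4.

Omitted value: 4.


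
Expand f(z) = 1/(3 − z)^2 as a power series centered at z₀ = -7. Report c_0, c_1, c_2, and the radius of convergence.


Let w = z − z₀, so z = z₀ + w.
Then 3 − z = 3 − (z₀ + w) = (3 − z₀) − w = 10 − w.
f(z) = 1/(10 − w)^2 = (1/(10)^2) · (1 − w/(10))^{−2}.
By the binomial series (1−u)^{−2} = Σ_{n≥0} C(n+1, 1) u^n for |u|<1, with u = w/(10):
  c_n = C(n+1, 1) / (10)^(n+2).
  c_0 = 1/(10)^2 = 1/100.
  c_1 = 2/(10)^3 = 1/500.
  c_2 = 3/(10)^4 = 3/10000.
The series is valid for |w/d| < 1, i.e. |z − z₀| < |d|.
Radius of convergence: R = |3 − z₀| = |10| = 10 (distance from z₀ to the singularity z = 3).

c_0 = 1/100, c_1 = 1/500, c_2 = 3/10000; R = 10.


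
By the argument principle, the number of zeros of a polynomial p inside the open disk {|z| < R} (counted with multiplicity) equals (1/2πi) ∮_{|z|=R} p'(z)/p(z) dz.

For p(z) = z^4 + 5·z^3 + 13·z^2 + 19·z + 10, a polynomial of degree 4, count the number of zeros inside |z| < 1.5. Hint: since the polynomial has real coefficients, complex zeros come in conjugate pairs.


The zeros of p are: -1, -2, (-1 + 2i), (-1 - 2i).
Their magnitudes are: 1, 2, 2.236, 2.236.
Zeros with |z| < R = 1.5: -1.
Count = 1.
By the argument principle, (1/2πi) ∮_{|z|=R} p'(z)/p(z) dz equals exactly this count.

Number of zeros inside |z| < 1.5: 1.


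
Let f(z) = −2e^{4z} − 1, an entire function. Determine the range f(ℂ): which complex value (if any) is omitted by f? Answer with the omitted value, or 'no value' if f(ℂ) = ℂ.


Little Picard bounds the complement of f(ℂ) to at most one point.
e^{4z} is never zero on ℂ, so -2·e^{4z} takes every value in ℂ ∖ {0}. Adding -1 shifts the range to ℂ ∖ {-1}. Thus f omits exactly the value -1.

Omitted value: -1.


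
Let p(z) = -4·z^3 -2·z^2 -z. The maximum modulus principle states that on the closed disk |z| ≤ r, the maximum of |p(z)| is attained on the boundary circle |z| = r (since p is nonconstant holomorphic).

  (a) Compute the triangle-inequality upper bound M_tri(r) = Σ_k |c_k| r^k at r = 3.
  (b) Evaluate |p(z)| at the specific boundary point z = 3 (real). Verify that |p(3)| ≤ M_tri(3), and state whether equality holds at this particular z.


Coefficients: c_0 = 0, c_1 = -1, c_2 = -2, c_3 = -4. Radius r = 3.
Part (a). Triangle bound: M_tri(r) = Σ_k |c_k| r^k
  = |0|·3^0 + |-1|·3^1 + |-2|·3^2 + |-4|·3^3
  = 0 + 3 + 18 + 108 = 129.
This bounds M(r) := max_{|z|=r} |p(z)| from above; equality holds iff all terms c_k z^k can be made to align in phase at a single z on |z|=r.
Part (b). At z = 3 (real, on the circle |z| = r):
  p(3) = (0)·3^0 + (-1)·3^1 + (-2)·3^2 + (-4)·3^3 = -129.
  |p(3)| = 129.
Since all nonzero coefficients share the same sign, |p(3)| = 129 = M_tri(3); the triangle bound is attained at z = 3, so in fact M(r) = 129.

M_tri(3) = 129; |p(3)| = 129; equality at z=3: yes.


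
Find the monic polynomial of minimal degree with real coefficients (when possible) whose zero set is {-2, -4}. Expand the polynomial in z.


The polynomial is p(z) = ∏_{α ∈ S} (z − α), where S = {-2, -4}.
Expanding the product yields: p(z) = z^2 + 6·z + 8.
The resulting polynomial has degree 2 and real coefficients as required.

p(z) = z^2 + 6·z + 8.


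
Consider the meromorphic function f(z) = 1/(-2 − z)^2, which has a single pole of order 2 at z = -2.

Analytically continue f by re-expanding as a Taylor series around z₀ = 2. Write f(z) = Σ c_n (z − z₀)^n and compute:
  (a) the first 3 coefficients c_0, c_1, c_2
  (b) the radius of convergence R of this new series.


Let w = z − z₀, so z = z₀ + w.
Then -2 − z = -2 − (z₀ + w) = (-2 − z₀) − w = -4 − w.
f(z) = 1/(-4 − w)^2 = (1/(-4)^2) · (1 − w/(-4))^{−2}.
By the binomial series (1−u)^{−2} = Σ_{n≥0} C(n+1, 1) u^n for |u|<1, with u = w/(-4):
  c_n = C(n+1, 1) / (-4)^(n+2).
  c_0 = 1/(-4)^2 = 1/16.
  c_1 = 2/(-4)^3 = -1/32.
  c_2 = 3/(-4)^4 = 3/256.
The series is valid for |w/d| < 1, i.e. |z − z₀| < |d|.
Radius of convergence: R = |-2 − z₀| = |-4| = 4 (distance from z₀ to the singularity z = -2).

c_0 = 1/16, c_1 = -1/32, c_2 = 3/256; R = 4.


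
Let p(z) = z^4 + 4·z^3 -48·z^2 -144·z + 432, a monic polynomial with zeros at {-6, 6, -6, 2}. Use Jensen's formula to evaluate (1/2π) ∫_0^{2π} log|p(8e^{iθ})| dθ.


Zeros: -6, -6, 2, 6; r = 8.
Inside |z| < r: -6, -6, 2, 6. Outside (|z| ≥ r): ∅.
p(0) = 432, so log|p(0)| = log(432) = 6.0684.
Apply Jensen: I(r) = log|p(0)| + Σ_k log(r/|z_k|), summed over zeros inside |z| < r.
  log(r/|z_k|) for z_k = -6: log(8/6) = 0.2877
  log(r/|z_k|) for z_k = 6: log(8/6) = 0.2877
  log(r/|z_k|) for z_k = -6: log(8/6) = 0.2877
  log(r/|z_k|) for z_k = 2: log(8/2) = 1.3863
Sum over inside zeros: 2.2493.
I(r) = log|p(0)| + (inside sum) = 6.0684 + 2.2493 = 8.3178.
Closed form (all zeros inside, monic): I(r) = n·log(r) = 4·log(8) = 8.3178. ✓

I(r) ≈ 8.3178.
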